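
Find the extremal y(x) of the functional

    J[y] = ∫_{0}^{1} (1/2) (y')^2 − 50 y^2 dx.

The Lagrangian is L = (1/2) (y')^2 − 50 y^2.
Compute ∂L/∂y = -100y, ∂L/∂y' = y'.
The Euler-Lagrange equation d/dx(∂L/∂y') − ∂L/∂y = 0 reduces to
    y'' + 100 y = 0.
Its general solution is
    y(x) = A sin(10x) + B cos(10x),
with A, B fixed by the endpoint conditions.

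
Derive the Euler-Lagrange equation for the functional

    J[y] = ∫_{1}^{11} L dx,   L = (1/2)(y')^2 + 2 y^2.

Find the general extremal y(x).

The Lagrangian is L = (1/2)(y')^2 + 2 y^2.
∂L/∂y = 4y.
∂L/∂y' = y'.
The Euler-Lagrange equation d/dx(∂L/∂y') − ∂L/∂y = 0 becomes:
    y'' - 4 y = 0
General solution: y(x) = A e^(2x) + B e^(-2x), where A and B are arbitrary constants fixed by the endpoint conditions.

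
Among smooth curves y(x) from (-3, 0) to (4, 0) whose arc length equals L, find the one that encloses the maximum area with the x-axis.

Set up the augmented Lagrangian using a multiplier λ for the length constraint:
    F(y, y') = y − λ sqrt(1 + y'^2).
F has no explicit x dependence, so the Beltrami identity yields a first integral
    F − y' ∂F/∂y' = C.
Compute ∂F/∂y' = −λ y' / sqrt(1 + y'^2). Then
    y − λ sqrt(1 + y'^2) + λ y'^2 / sqrt(1 + y'^2) = C
    ⇒  y − λ / sqrt(1 + y'^2) = C.
Solving for y' and integrating gives
    (x − a)^2 + (y − b)^2 = λ^2,
a circular arc of radius λ. The constants a, b are determined by the endpoint conditions y(-3) = y(4) = 0, and λ is fixed implicitly by the length constraint
    ∫_{-3}^{4} sqrt(1 + y'^2) dx = L.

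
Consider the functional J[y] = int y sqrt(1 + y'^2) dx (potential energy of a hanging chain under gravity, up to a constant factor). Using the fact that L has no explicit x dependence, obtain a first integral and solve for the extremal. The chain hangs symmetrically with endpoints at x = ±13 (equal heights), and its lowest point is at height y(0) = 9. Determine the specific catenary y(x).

The Lagrangian L(y, y') = y sqrt(1 + y'^2) has no explicit x dependence, so the Beltrami identity applies:
    L − y' ∂L/∂y' = C.
Compute ∂L/∂y' = y · y' / sqrt(1 + y'^2). Then
    L − y' ∂L/∂y'
    = y sqrt(1 + y'^2) − y · y'^2 / sqrt(1 + y'^2)
    = y (1 + y'^2 − y'^2) / sqrt(1 + y'^2)
    = y / sqrt(1 + y'^2) = C.
Squaring gives y^2 = C^2 (1 + y'^2), i.e.
    y'^2 = y^2 / C^2 − 1.
Separating variables,
    dy / sqrt(y^2 − C^2) = dx / C,
and integrating gives arccosh(y / C) = (x − a)/C, so
    y(x) = C cosh((x − a)/C),
the catenary. The constants C and a are fixed by the two endpoint conditions (and, for the hanging-chain problem, the length constraint selects C).
Now fit the given data. The endpoints x = ±13 are symmetric at equal height, so the catenary is even about its minimum: a = 0 and y(x) = C cosh(x/C). The lowest point is y(0) = C cosh(0) = C, and we are told y(0) = 9, so C = 9. Therefore
    y(x) = 9 cosh(x/9),
and at the endpoints
    y(±13) = 9 cosh(13/9).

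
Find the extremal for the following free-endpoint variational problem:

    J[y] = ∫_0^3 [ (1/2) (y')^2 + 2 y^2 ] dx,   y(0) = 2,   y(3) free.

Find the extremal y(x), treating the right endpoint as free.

The Lagrangian L = (1/2) (y')^2 + 2 y^2 gives
    ∂L/∂y = 4 y,   ∂L/∂y' = y'.
Euler-Lagrange: y'' − 4 y = 0.
With k = 2, the general solution is
    y(x) = A cosh(2 x) + B sinh(2 x).
Fixed left endpoint y(0) = 2 ⇒ A = 2.
The right endpoint x = 3 is free, so the natural (transversality) condition is ∂L/∂y' |_{x=3} = 0, i.e. y'(3) = 0.
Compute y'(x) = A k sinh(k x) + B k cosh(k x), so
    y'(3) = A k sinh(k·3) + B k cosh(k·3) = 0
    ⇒ B = −A tanh(k·3) = − 2 tanh(2·3).
Therefore the extremal is
    y(x) = 2 cosh(2 x) − 2 tanh(2·3) sinh(2 x).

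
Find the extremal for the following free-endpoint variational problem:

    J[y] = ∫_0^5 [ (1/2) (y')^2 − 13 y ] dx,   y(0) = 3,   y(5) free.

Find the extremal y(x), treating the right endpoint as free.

The Lagrangian L = (1/2) (y')^2 − 13 y gives
    ∂L/∂y = −13,   ∂L/∂y' = y'.
Euler-Lagrange: d/dx(y') − (−13) = 0, i.e. y'' + 13 = 0, so
    y(x) = −(13/2) x^2 + C1 x + C2.
Fixed left endpoint y(0) = 3 ⇒ C2 = 3.
The right endpoint x = 5 is free, so the natural (transversality) condition is ∂L/∂y' |_{x=5} = 0, i.e. y'(5) = 0.
Compute y'(x) = −13 x + C1, so y'(5) = −65 + C1 = 0 ⇒ C1 = 65.
Therefore the extremal is
    y(x) = −(13/2) x^2 + 65 x + 3.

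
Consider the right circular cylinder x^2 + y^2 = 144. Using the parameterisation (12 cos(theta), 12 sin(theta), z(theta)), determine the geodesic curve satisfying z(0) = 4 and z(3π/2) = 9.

Parameterise the cylinder of radius R = 12 as
    r(θ) = (12 cos θ, 12 sin θ, z(θ)).
The arc-length element is
    ds = sqrt(144 + (dz/dθ)^2) dθ,
so the Lagrangian is L = sqrt(144 + z'^2).
L depends on z' only, not on z or θ, so ∂L/∂z = 0 and
    ∂L/∂z' = z' / sqrt(144 + z'^2).
The Euler-Lagrange equation gives
    d/dθ( z' / sqrt(144 + z'^2) ) = 0,
so z' is constant. Integrating once:
    z(θ) = a θ + b,
a helix on the cylinder (a straight line when the cylinder is unrolled). The constants a, b are determined by the endpoint conditions.
With endpoint conditions z(0) = 4 and z(3π/2) = 9: from z(0) = b we get b = 4, and a·3π/2 + 4 = 9 gives a = 10/(3π), so
    z(θ) = (10/(3π)) θ + 4.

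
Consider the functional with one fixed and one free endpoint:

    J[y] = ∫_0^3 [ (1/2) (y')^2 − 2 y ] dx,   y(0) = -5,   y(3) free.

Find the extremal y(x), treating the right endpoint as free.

The Lagrangian L = (1/2) (y')^2 − 2 y gives
    ∂L/∂y = −2,   ∂L/∂y' = y'.
Euler-Lagrange: d/dx(y') − (−2) = 0, i.e. y'' + 2 = 0, so
    y(x) = −(2/2) x^2 + C1 x + C2.
Fixed left endpoint y(0) = -5 ⇒ C2 = -5.
The right endpoint x = 3 is free, so the natural (transversality) condition is ∂L/∂y' |_{x=3} = 0, i.e. y'(3) = 0.
Compute y'(x) = −2 x + C1, so y'(3) = −6 + C1 = 0 ⇒ C1 = 6.
Therefore the extremal is
    y(x) = −x^2 + 6 x − 5.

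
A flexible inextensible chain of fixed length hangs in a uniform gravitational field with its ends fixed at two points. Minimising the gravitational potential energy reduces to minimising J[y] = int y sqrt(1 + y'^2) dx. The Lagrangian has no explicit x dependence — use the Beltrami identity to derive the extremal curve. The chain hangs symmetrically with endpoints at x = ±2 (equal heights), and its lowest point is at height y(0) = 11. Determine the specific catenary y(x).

The Lagrangian L(y, y') = y sqrt(1 + y'^2) has no explicit x dependence, so the Beltrami identity applies:
    L − y' ∂L/∂y' = C.
Compute ∂L/∂y' = y · y' / sqrt(1 + y'^2). Then
    L − y' ∂L/∂y'
    = y sqrt(1 + y'^2) − y · y'^2 / sqrt(1 + y'^2)
    = y (1 + y'^2 − y'^2) / sqrt(1 + y'^2)
    = y / sqrt(1 + y'^2) = C.
Squaring gives y^2 = C^2 (1 + y'^2), i.e.
    y'^2 = y^2 / C^2 − 1.
Separating variables,
    dy / sqrt(y^2 − C^2) = dx / C,
and integrating gives arccosh(y / C) = (x − a)/C, so
    y(x) = C cosh((x − a)/C),
the catenary. The constants C and a are fixed by the two endpoint conditions (and, for the hanging-chain problem, the length constraint selects C).
Now fit the given data. The endpoints x = ±2 are symmetric at equal height, so the catenary is even about its minimum: a = 0 and y(x) = C cosh(x/C). The lowest point is y(0) = C cosh(0) = C, and we are told y(0) = 11, so C = 11. Therefore
    y(x) = 11 cosh(x/11),
and at the endpoints
    y(±2) = 11 cosh(2/11).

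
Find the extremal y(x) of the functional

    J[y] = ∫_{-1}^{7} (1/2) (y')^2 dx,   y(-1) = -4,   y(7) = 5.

The Lagrangian is L = (1/2) (y')^2.
Compute ∂L/∂y = 0, ∂L/∂y' = y'.
The Euler-Lagrange equation d/dx(∂L/∂y') − ∂L/∂y = 0 reduces to
    y'' = 0.
Its general solution is
    y(x) = A x + B,
with A, B fixed by the endpoint conditions.
Applying the endpoint conditions y(-1) = -4 and y(7) = 5: solve A·-1 + B = -4 and A·7 + B = 5. Subtracting gives A(7 − -1) = 5 − -4, so A = 9/8, and B = -4 − A·-1 = -23/8. Therefore
    y(x) = (9/8) x - 23/8.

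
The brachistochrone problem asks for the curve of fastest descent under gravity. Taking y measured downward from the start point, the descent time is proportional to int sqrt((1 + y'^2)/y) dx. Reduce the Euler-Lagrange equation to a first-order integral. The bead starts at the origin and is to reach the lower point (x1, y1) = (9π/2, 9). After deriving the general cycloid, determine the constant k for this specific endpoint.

The Lagrangian L = sqrt((1 + y'^2) / y) has no explicit x dependence, so the Beltrami identity applies:
    L − y' ∂L/∂y' = C.
Compute ∂L/∂y' = y' / sqrt(y (1 + y'^2)).
Substitute:
    sqrt((1 + y'^2)/y) − y'·y' / sqrt(y (1 + y'^2))
    = (1 + y'^2) / sqrt(y (1 + y'^2)) − y'^2 / sqrt(y (1 + y'^2))
    = 1 / sqrt(y (1 + y'^2)) = C.
Squaring and rearranging gives the first integral
    y (1 + y'^2) = 1/C^2 =: k   (constant).
Solving this first-order ODE by the substitution
    y = (k/2)(1 − cos θ)
yields the cycloid parameterisation
    x(θ) = (k/2)(θ − sin θ),   y(θ) = (k/2)(1 − cos θ).
The constant k is fixed by the endpoint condition.
Now fit the given lower endpoint (x1, y1) = (9π/2, 9). At the bottom of the first arch (θ = π), the parametric equations give
    y(π) = (k/2)(1 − cos π) = k,
    x(π) = (k/2)(π − sin π) = kπ/2.
Matching y(π) = 9 gives k = 9, consistent with x(π) = 9π/2. Therefore the specific cycloid is
    x(θ) = (9/2)(θ − sin θ),   y(θ) = (9/2)(1 − cos θ).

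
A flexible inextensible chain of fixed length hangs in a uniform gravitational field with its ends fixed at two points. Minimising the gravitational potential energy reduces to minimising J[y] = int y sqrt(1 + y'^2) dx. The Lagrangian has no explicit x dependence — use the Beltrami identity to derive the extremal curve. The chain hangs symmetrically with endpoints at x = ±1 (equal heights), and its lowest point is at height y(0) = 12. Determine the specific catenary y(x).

The Lagrangian L(y, y') = y sqrt(1 + y'^2) has no explicit x dependence, so the Beltrami identity applies:
    L − y' ∂L/∂y' = C.
Compute ∂L/∂y' = y · y' / sqrt(1 + y'^2). Then
    L − y' ∂L/∂y'
    = y sqrt(1 + y'^2) − y · y'^2 / sqrt(1 + y'^2)
    = y (1 + y'^2 − y'^2) / sqrt(1 + y'^2)
    = y / sqrt(1 + y'^2) = C.
Squaring gives y^2 = C^2 (1 + y'^2), i.e.
    y'^2 = y^2 / C^2 − 1.
Separating variables,
    dy / sqrt(y^2 − C^2) = dx / C,
and integrating gives arccosh(y / C) = (x − a)/C, so
    y(x) = C cosh((x − a)/C),
the catenary. The constants C and a are fixed by the two endpoint conditions (and, for the hanging-chain problem, the length constraint selects C).
Now fit the given data. The endpoints x = ±1 are symmetric at equal height, so the catenary is even about its minimum: a = 0 and y(x) = C cosh(x/C). The lowest point is y(0) = C cosh(0) = C, and we are told y(0) = 12, so C = 12. Therefore
    y(x) = 12 cosh(x/12),
and at the endpoints
    y(±1) = 12 cosh(1/12).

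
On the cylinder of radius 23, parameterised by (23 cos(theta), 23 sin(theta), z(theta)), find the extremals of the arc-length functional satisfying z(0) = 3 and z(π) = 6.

Parameterise the cylinder of radius R = 23 as
    r(θ) = (23 cos θ, 23 sin θ, z(θ)).
The arc-length element is
    ds = sqrt(529 + (dz/dθ)^2) dθ,
so the Lagrangian is L = sqrt(529 + z'^2).
L depends on z' only, not on z or θ, so ∂L/∂z = 0 and
    ∂L/∂z' = z' / sqrt(529 + z'^2).
The Euler-Lagrange equation gives
    d/dθ( z' / sqrt(529 + z'^2) ) = 0,
so z' is constant. Integrating once:
    z(θ) = a θ + b,
a helix on the cylinder (a straight line when the cylinder is unrolled). The constants a, b are determined by the endpoint conditions.
With endpoint conditions z(0) = 3 and z(π) = 6: from z(0) = b we get b = 3, and a·π + 3 = 6 gives a = 3/π, so
    z(θ) = (3/π) θ + 3.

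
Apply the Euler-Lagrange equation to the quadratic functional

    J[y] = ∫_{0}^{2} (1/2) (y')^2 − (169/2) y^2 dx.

The Lagrangian is L = (1/2) (y')^2 − (169/2) y^2.
Compute ∂L/∂y = -169y, ∂L/∂y' = y'.
The Euler-Lagrange equation d/dx(∂L/∂y') − ∂L/∂y = 0 reduces to
    y'' + 169 y = 0.
Its general solution is
    y(x) = A sin(13x) + B cos(13x),
with A, B fixed by the endpoint conditions.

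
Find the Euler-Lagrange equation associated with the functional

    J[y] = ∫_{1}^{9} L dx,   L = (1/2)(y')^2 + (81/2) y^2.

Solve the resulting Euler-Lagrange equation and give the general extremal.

The Lagrangian is L = (1/2)(y')^2 + (81/2) y^2.
∂L/∂y = 81y.
∂L/∂y' = y'.
The Euler-Lagrange equation d/dx(∂L/∂y') − ∂L/∂y = 0 becomes:
    y'' - 81 y = 0
General solution: y(x) = A e^(9x) + B e^(-9x), where A and B are arbitrary constants fixed by the endpoint conditions.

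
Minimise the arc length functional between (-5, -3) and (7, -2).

Arc-length functional: J[y] = ∫ sqrt(1 + (y')^2) dx.
Lagrangian L = sqrt(1 + (y')^2) has no explicit y dependence, so ∂L/∂y = 0 and the Euler-Lagrange equation gives
    d/dx( y' / sqrt(1 + (y')^2) ) = 0  ⇒  y' / sqrt(1 + (y')^2) = const.
Hence y' is constant, so y(x) is affine.
Fitting the endpoints (-5, -3) and (7, -2):
    slope m = ((-2) − (-3)) / (7 − (-5)) = 1/12,
    intercept c = (-3) − m·(-5) = -31/12.
Extremal: y(x) = (1/12) x - 31/12.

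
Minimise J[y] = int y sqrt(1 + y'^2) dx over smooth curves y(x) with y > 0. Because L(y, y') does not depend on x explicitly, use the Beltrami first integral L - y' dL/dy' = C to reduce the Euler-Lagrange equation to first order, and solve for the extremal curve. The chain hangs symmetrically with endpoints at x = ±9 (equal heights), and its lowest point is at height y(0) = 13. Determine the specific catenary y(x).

The Lagrangian L(y, y') = y sqrt(1 + y'^2) has no explicit x dependence, so the Beltrami identity applies:
    L − y' ∂L/∂y' = C.
Compute ∂L/∂y' = y · y' / sqrt(1 + y'^2). Then
    L − y' ∂L/∂y'
    = y sqrt(1 + y'^2) − y · y'^2 / sqrt(1 + y'^2)
    = y (1 + y'^2 − y'^2) / sqrt(1 + y'^2)
    = y / sqrt(1 + y'^2) = C.
Squaring gives y^2 = C^2 (1 + y'^2), i.e.
    y'^2 = y^2 / C^2 − 1.
Separating variables,
    dy / sqrt(y^2 − C^2) = dx / C,
and integrating gives arccosh(y / C) = (x − a)/C, so
    y(x) = C cosh((x − a)/C),
the catenary. The constants C and a are fixed by the two endpoint conditions (and, for the hanging-chain problem, the length constraint selects C).
Now fit the given data. The endpoints x = ±9 are symmetric at equal height, so the catenary is even about its minimum: a = 0 and y(x) = C cosh(x/C). The lowest point is y(0) = C cosh(0) = C, and we are told y(0) = 13, so C = 13. Therefore
    y(x) = 13 cosh(x/13),
and at the endpoints
    y(±9) = 13 cosh(9/13).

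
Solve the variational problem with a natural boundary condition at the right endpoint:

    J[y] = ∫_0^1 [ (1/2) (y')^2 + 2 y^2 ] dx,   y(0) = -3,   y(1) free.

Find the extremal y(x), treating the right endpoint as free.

The Lagrangian L = (1/2) (y')^2 + 2 y^2 gives
    ∂L/∂y = 4 y,   ∂L/∂y' = y'.
Euler-Lagrange: y'' − 4 y = 0.
With k = 2, the general solution is
    y(x) = A cosh(2 x) + B sinh(2 x).
Fixed left endpoint y(0) = -3 ⇒ A = -3.
The right endpoint x = 1 is free, so the natural (transversality) condition is ∂L/∂y' |_{x=1} = 0, i.e. y'(1) = 0.
Compute y'(x) = A k sinh(k x) + B k cosh(k x), so
    y'(1) = A k sinh(k·1) + B k cosh(k·1) = 0
    ⇒ B = −A tanh(k·1) = 3 tanh(2·1).
Therefore the extremal is
    y(x) = −3 cosh(2 x) + 3 tanh(2·1) sinh(2 x).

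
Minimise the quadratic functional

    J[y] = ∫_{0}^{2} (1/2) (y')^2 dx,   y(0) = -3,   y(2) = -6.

The Lagrangian is L = (1/2) (y')^2.
Compute ∂L/∂y = 0, ∂L/∂y' = y'.
The Euler-Lagrange equation d/dx(∂L/∂y') − ∂L/∂y = 0 reduces to
    y'' = 0.
Its general solution is
    y(x) = A x + B,
with A, B fixed by the endpoint conditions.
Applying the endpoint conditions y(0) = -3 and y(2) = -6: solve A·0 + B = -3 and A·2 + B = -6. Subtracting gives A(2 − 0) = -6 − -3, so A = -3/2, and B = -3 − A·0 = -3. Therefore
    y(x) = (-3/2) x - 3.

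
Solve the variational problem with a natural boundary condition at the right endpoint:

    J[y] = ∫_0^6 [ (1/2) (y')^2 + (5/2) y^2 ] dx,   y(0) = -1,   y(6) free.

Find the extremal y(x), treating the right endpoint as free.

The Lagrangian L = (1/2) (y')^2 + (5/2) y^2 gives
    ∂L/∂y = 5 y,   ∂L/∂y' = y'.
Euler-Lagrange: y'' − 5 y = 0.
With k = sqrt(5), the general solution is
    y(x) = A cosh(sqrt(5) x) + B sinh(sqrt(5) x).
Fixed left endpoint y(0) = -1 ⇒ A = -1.
The right endpoint x = 6 is free, so the natural (transversality) condition is ∂L/∂y' |_{x=6} = 0, i.e. y'(6) = 0.
Compute y'(x) = A k sinh(k x) + B k cosh(k x), so
    y'(6) = A k sinh(k·6) + B k cosh(k·6) = 0
    ⇒ B = −A tanh(k·6) = tanh(sqrt(5)·6).
Therefore the extremal is
    y(x) = −cosh(sqrt(5) x) + tanh(sqrt(5)·6) sinh(sqrt(5) x).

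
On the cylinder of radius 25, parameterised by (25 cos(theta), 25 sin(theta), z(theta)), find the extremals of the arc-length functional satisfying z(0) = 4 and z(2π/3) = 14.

Parameterise the cylinder of radius R = 25 as
    r(θ) = (25 cos θ, 25 sin θ, z(θ)).
The arc-length element is
    ds = sqrt(625 + (dz/dθ)^2) dθ,
so the Lagrangian is L = sqrt(625 + z'^2).
L depends on z' only, not on z or θ, so ∂L/∂z = 0 and
    ∂L/∂z' = z' / sqrt(625 + z'^2).
The Euler-Lagrange equation gives
    d/dθ( z' / sqrt(625 + z'^2) ) = 0,
so z' is constant. Integrating once:
    z(θ) = a θ + b,
a helix on the cylinder (a straight line when the cylinder is unrolled). The constants a, b are determined by the endpoint conditions.
With endpoint conditions z(0) = 4 and z(2π/3) = 14: from z(0) = b we get b = 4, and a·2π/3 + 4 = 14 gives a = 15/π, so
    z(θ) = (15/π) θ + 4.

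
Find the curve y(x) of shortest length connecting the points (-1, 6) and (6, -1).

Arc-length functional: J[y] = ∫ sqrt(1 + (y')^2) dx.
Lagrangian L = sqrt(1 + (y')^2) has no explicit y dependence, so ∂L/∂y = 0 and the Euler-Lagrange equation gives
    d/dx( y' / sqrt(1 + (y')^2) ) = 0  ⇒  y' / sqrt(1 + (y')^2) = const.
Hence y' is constant, so y(x) is affine.
Fitting the endpoints (-1, 6) and (6, -1):
    slope m = ((-1) − 6) / (6 − (-1)) = -1,
    intercept c = 6 − m·(-1) = 5.
Extremal: y(x) = -x + 5.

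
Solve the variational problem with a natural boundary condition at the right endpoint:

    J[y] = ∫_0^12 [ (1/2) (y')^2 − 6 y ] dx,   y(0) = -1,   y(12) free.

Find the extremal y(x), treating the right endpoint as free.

The Lagrangian L = (1/2) (y')^2 − 6 y gives
    ∂L/∂y = −6,   ∂L/∂y' = y'.
Euler-Lagrange: d/dx(y') − (−6) = 0, i.e. y'' + 6 = 0, so
    y(x) = −(6/2) x^2 + C1 x + C2.
Fixed left endpoint y(0) = -1 ⇒ C2 = -1.
The right endpoint x = 12 is free, so the natural (transversality) condition is ∂L/∂y' |_{x=12} = 0, i.e. y'(12) = 0.
Compute y'(x) = −6 x + C1, so y'(12) = −72 + C1 = 0 ⇒ C1 = 72.
Therefore the extremal is
    y(x) = −3 x^2 + 72 x − 1.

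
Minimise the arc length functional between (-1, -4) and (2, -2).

Arc-length functional: J[y] = ∫ sqrt(1 + (y')^2) dx.
Lagrangian L = sqrt(1 + (y')^2) has no explicit y dependence, so ∂L/∂y = 0 and the Euler-Lagrange equation gives
    d/dx( y' / sqrt(1 + (y')^2) ) = 0  ⇒  y' / sqrt(1 + (y')^2) = const.
Hence y' is constant, so y(x) is affine.
Fitting the endpoints (-1, -4) and (2, -2):
    slope m = ((-2) − (-4)) / (2 − (-1)) = 2/3,
    intercept c = (-4) − m·(-1) = -10/3.
Extremal: y(x) = (2/3) x - 10/3.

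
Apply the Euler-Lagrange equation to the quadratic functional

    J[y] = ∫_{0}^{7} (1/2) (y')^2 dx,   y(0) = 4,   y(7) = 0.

The Lagrangian is L = (1/2) (y')^2.
Compute ∂L/∂y = 0, ∂L/∂y' = y'.
The Euler-Lagrange equation d/dx(∂L/∂y') − ∂L/∂y = 0 reduces to
    y'' = 0.
Its general solution is
    y(x) = A x + B,
with A, B fixed by the endpoint conditions.
Applying the endpoint conditions y(0) = 4 and y(7) = 0: solve A·0 + B = 4 and A·7 + B = 0. Subtracting gives A(7 − 0) = 0 − 4, so A = -4/7, and B = 4 − A·0 = 4. Therefore
    y(x) = (-4/7) x + 4.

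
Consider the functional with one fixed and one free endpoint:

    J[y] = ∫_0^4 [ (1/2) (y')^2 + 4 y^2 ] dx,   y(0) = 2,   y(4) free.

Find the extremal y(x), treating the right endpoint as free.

The Lagrangian L = (1/2) (y')^2 + 4 y^2 gives
    ∂L/∂y = 8 y,   ∂L/∂y' = y'.
Euler-Lagrange: y'' − 8 y = 0.
With k = sqrt(8), the general solution is
    y(x) = A cosh(sqrt(8) x) + B sinh(sqrt(8) x).
Fixed left endpoint y(0) = 2 ⇒ A = 2.
The right endpoint x = 4 is free, so the natural (transversality) condition is ∂L/∂y' |_{x=4} = 0, i.e. y'(4) = 0.
Compute y'(x) = A k sinh(k x) + B k cosh(k x), so
    y'(4) = A k sinh(k·4) + B k cosh(k·4) = 0
    ⇒ B = −A tanh(k·4) = − 2 tanh(sqrt(8)·4).
Therefore the extremal is
    y(x) = 2 cosh(sqrt(8) x) − 2 tanh(sqrt(8)·4) sinh(sqrt(8) x).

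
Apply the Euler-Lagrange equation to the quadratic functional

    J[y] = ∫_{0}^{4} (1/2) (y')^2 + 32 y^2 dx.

The Lagrangian is L = (1/2) (y')^2 + 32 y^2.
Compute ∂L/∂y = 64y, ∂L/∂y' = y'.
The Euler-Lagrange equation d/dx(∂L/∂y') − ∂L/∂y = 0 reduces to
    y'' − 64 y = 0.
Its general solution is
    y(x) = A e^(8x) + B e^(−8x),
with A, B fixed by the endpoint conditions.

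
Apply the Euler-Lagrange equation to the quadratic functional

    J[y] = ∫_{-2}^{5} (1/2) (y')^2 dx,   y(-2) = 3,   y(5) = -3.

The Lagrangian is L = (1/2) (y')^2.
Compute ∂L/∂y = 0, ∂L/∂y' = y'.
The Euler-Lagrange equation d/dx(∂L/∂y') − ∂L/∂y = 0 reduces to
    y'' = 0.
Its general solution is
    y(x) = A x + B,
with A, B fixed by the endpoint conditions.
Applying the endpoint conditions y(-2) = 3 and y(5) = -3: solve A·-2 + B = 3 and A·5 + B = -3. Subtracting gives A(5 − -2) = -3 − 3, so A = -6/7, and B = 3 − A·-2 = 9/7. Therefore
    y(x) = (-6/7) x + 9/7.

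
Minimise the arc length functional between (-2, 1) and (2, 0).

Arc-length functional: J[y] = ∫ sqrt(1 + (y')^2) dx.
Lagrangian L = sqrt(1 + (y')^2) has no explicit y dependence, so ∂L/∂y = 0 and the Euler-Lagrange equation gives
    d/dx( y' / sqrt(1 + (y')^2) ) = 0  ⇒  y' / sqrt(1 + (y')^2) = const.
Hence y' is constant, so y(x) is affine.
Fitting the endpoints (-2, 1) and (2, 0):
    slope m = (0 − 1) / (2 − (-2)) = -1/4,
    intercept c = 1 − m·(-2) = 1/2.
Extremal: y(x) = (-1/4) x + 1/2.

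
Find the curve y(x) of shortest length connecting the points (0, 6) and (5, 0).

Arc-length functional: J[y] = ∫ sqrt(1 + (y')^2) dx.
Lagrangian L = sqrt(1 + (y')^2) has no explicit y dependence, so ∂L/∂y = 0 and the Euler-Lagrange equation gives
    d/dx( y' / sqrt(1 + (y')^2) ) = 0  ⇒  y' / sqrt(1 + (y')^2) = const.
Hence y' is constant, so y(x) is affine.
Fitting the endpoints (0, 6) and (5, 0):
    slope m = (0 − 6) / (5 − 0) = -6/5,
    intercept c = 6 − m·0 = 6.
Extremal: y(x) = (-6/5) x + 6.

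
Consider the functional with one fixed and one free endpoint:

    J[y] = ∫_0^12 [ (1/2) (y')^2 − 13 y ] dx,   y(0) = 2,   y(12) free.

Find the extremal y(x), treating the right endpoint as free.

The Lagrangian L = (1/2) (y')^2 − 13 y gives
    ∂L/∂y = −13,   ∂L/∂y' = y'.
Euler-Lagrange: d/dx(y') − (−13) = 0, i.e. y'' + 13 = 0, so
    y(x) = −(13/2) x^2 + C1 x + C2.
Fixed left endpoint y(0) = 2 ⇒ C2 = 2.
The right endpoint x = 12 is free, so the natural (transversality) condition is ∂L/∂y' |_{x=12} = 0, i.e. y'(12) = 0.
Compute y'(x) = −13 x + C1, so y'(12) = −156 + C1 = 0 ⇒ C1 = 156.
Therefore the extremal is
    y(x) = −(13/2) x^2 + 156 x + 2.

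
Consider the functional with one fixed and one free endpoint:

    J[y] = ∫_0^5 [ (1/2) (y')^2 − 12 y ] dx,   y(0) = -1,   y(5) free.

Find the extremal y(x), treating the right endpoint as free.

The Lagrangian L = (1/2) (y')^2 − 12 y gives
    ∂L/∂y = −12,   ∂L/∂y' = y'.
Euler-Lagrange: d/dx(y') − (−12) = 0, i.e. y'' + 12 = 0, so
    y(x) = −(12/2) x^2 + C1 x + C2.
Fixed left endpoint y(0) = -1 ⇒ C2 = -1.
The right endpoint x = 5 is free, so the natural (transversality) condition is ∂L/∂y' |_{x=5} = 0, i.e. y'(5) = 0.
Compute y'(x) = −12 x + C1, so y'(5) = −60 + C1 = 0 ⇒ C1 = 60.
Therefore the extremal is
    y(x) = −6 x^2 + 60 x − 1.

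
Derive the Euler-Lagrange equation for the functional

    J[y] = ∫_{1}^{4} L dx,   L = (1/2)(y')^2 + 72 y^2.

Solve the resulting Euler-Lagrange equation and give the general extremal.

The Lagrangian is L = (1/2)(y')^2 + 72 y^2.
∂L/∂y = 144y.
∂L/∂y' = y'.
The Euler-Lagrange equation d/dx(∂L/∂y') − ∂L/∂y = 0 becomes:
    y'' - 144 y = 0
General solution: y(x) = A e^(12x) + B e^(-12x), where A and B are arbitrary constants fixed by the endpoint conditions.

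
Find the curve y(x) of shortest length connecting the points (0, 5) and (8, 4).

Arc-length functional: J[y] = ∫ sqrt(1 + (y')^2) dx.
Lagrangian L = sqrt(1 + (y')^2) has no explicit y dependence, so ∂L/∂y = 0 and the Euler-Lagrange equation gives
    d/dx( y' / sqrt(1 + (y')^2) ) = 0  ⇒  y' / sqrt(1 + (y')^2) = const.
Hence y' is constant, so y(x) is affine.
Fitting the endpoints (0, 5) and (8, 4):
    slope m = (4 − 5) / (8 − 0) = -1/8,
    intercept c = 5 − m·0 = 5.
Extremal: y(x) = (-1/8) x + 5.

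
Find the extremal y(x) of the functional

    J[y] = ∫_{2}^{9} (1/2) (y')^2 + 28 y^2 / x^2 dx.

The Lagrangian is L = (1/2) (y')^2 + 28 y^2 / x^2.
Compute ∂L/∂y = 56y/x^2, ∂L/∂y' = y'.
The Euler-Lagrange equation d/dx(∂L/∂y') − ∂L/∂y = 0 reduces to
    y'' − 56/x^2 · y = 0  (x > 0).
Its general solution is
    y(x) = A x^8 + B x^(-7),
with A, B fixed by the endpoint conditions.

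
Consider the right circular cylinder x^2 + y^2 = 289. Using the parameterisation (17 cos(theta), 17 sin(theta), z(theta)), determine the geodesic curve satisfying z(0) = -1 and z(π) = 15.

Parameterise the cylinder of radius R = 17 as
    r(θ) = (17 cos θ, 17 sin θ, z(θ)).
The arc-length element is
    ds = sqrt(289 + (dz/dθ)^2) dθ,
so the Lagrangian is L = sqrt(289 + z'^2).
L depends on z' only, not on z or θ, so ∂L/∂z = 0 and
    ∂L/∂z' = z' / sqrt(289 + z'^2).
The Euler-Lagrange equation gives
    d/dθ( z' / sqrt(289 + z'^2) ) = 0,
so z' is constant. Integrating once:
    z(θ) = a θ + b,
a helix on the cylinder (a straight line when the cylinder is unrolled). The constants a, b are determined by the endpoint conditions.
With endpoint conditions z(0) = -1 and z(π) = 15: from z(0) = b we get b = -1, and a·π + -1 = 15 gives a = 16/π, so
    z(θ) = (16/π) θ − 1.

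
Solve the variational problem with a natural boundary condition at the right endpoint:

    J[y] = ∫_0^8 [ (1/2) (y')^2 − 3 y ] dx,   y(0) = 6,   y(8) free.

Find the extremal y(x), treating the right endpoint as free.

The Lagrangian L = (1/2) (y')^2 − 3 y gives
    ∂L/∂y = −3,   ∂L/∂y' = y'.
Euler-Lagrange: d/dx(y') − (−3) = 0, i.e. y'' + 3 = 0, so
    y(x) = −(3/2) x^2 + C1 x + C2.
Fixed left endpoint y(0) = 6 ⇒ C2 = 6.
The right endpoint x = 8 is free, so the natural (transversality) condition is ∂L/∂y' |_{x=8} = 0, i.e. y'(8) = 0.
Compute y'(x) = −3 x + C1, so y'(8) = −24 + C1 = 0 ⇒ C1 = 24.
Therefore the extremal is
    y(x) = −(3/2) x^2 + 24 x + 6.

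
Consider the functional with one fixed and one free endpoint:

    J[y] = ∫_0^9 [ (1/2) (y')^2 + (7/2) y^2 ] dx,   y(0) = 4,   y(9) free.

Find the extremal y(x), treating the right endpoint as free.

The Lagrangian L = (1/2) (y')^2 + (7/2) y^2 gives
    ∂L/∂y = 7 y,   ∂L/∂y' = y'.
Euler-Lagrange: y'' − 7 y = 0.
With k = sqrt(7), the general solution is
    y(x) = A cosh(sqrt(7) x) + B sinh(sqrt(7) x).
Fixed left endpoint y(0) = 4 ⇒ A = 4.
The right endpoint x = 9 is free, so the natural (transversality) condition is ∂L/∂y' |_{x=9} = 0, i.e. y'(9) = 0.
Compute y'(x) = A k sinh(k x) + B k cosh(k x), so
    y'(9) = A k sinh(k·9) + B k cosh(k·9) = 0
    ⇒ B = −A tanh(k·9) = − 4 tanh(sqrt(7)·9).
Therefore the extremal is
    y(x) = 4 cosh(sqrt(7) x) − 4 tanh(sqrt(7)·9) sinh(sqrt(7) x).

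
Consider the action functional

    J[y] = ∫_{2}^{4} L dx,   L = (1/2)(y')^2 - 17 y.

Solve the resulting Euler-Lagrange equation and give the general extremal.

The Lagrangian is L = (1/2)(y')^2 - 17 y.
∂L/∂y = -17.
∂L/∂y' = y'.
The Euler-Lagrange equation d/dx(∂L/∂y') − ∂L/∂y = 0 becomes:
    y'' + 17 = 0
General solution: y(x) = -(17/2) x^2 + A x + B, where A and B are arbitrary constants fixed by the endpoint conditions.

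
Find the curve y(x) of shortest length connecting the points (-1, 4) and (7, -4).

Arc-length functional: J[y] = ∫ sqrt(1 + (y')^2) dx.
Lagrangian L = sqrt(1 + (y')^2) has no explicit y dependence, so ∂L/∂y = 0 and the Euler-Lagrange equation gives
    d/dx( y' / sqrt(1 + (y')^2) ) = 0  ⇒  y' / sqrt(1 + (y')^2) = const.
Hence y' is constant, so y(x) is affine.
Fitting the endpoints (-1, 4) and (7, -4):
    slope m = ((-4) − 4) / (7 − (-1)) = -1,
    intercept c = 4 − m·(-1) = 3.
Extremal: y(x) = -x + 3.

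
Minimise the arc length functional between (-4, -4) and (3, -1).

Arc-length functional: J[y] = ∫ sqrt(1 + (y')^2) dx.
Lagrangian L = sqrt(1 + (y')^2) has no explicit y dependence, so ∂L/∂y = 0 and the Euler-Lagrange equation gives
    d/dx( y' / sqrt(1 + (y')^2) ) = 0  ⇒  y' / sqrt(1 + (y')^2) = const.
Hence y' is constant, so y(x) is affine.
Fitting the endpoints (-4, -4) and (3, -1):
    slope m = ((-1) − (-4)) / (3 − (-4)) = 3/7,
    intercept c = (-4) − m·(-4) = -16/7.
Extremal: y(x) = (3/7) x - 16/7.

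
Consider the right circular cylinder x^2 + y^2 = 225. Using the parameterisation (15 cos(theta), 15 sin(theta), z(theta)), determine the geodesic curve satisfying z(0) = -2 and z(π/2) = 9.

Parameterise the cylinder of radius R = 15 as
    r(θ) = (15 cos θ, 15 sin θ, z(θ)).
The arc-length element is
    ds = sqrt(225 + (dz/dθ)^2) dθ,
so the Lagrangian is L = sqrt(225 + z'^2).
L depends on z' only, not on z or θ, so ∂L/∂z = 0 and
    ∂L/∂z' = z' / sqrt(225 + z'^2).
The Euler-Lagrange equation gives
    d/dθ( z' / sqrt(225 + z'^2) ) = 0,
so z' is constant. Integrating once:
    z(θ) = a θ + b,
a helix on the cylinder (a straight line when the cylinder is unrolled). The constants a, b are determined by the endpoint conditions.
With endpoint conditions z(0) = -2 and z(π/2) = 9: from z(0) = b we get b = -2, and a·π/2 + -2 = 9 gives a = 22/π, so
    z(θ) = (22/π) θ − 2.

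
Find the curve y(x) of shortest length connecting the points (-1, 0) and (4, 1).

Arc-length functional: J[y] = ∫ sqrt(1 + (y')^2) dx.
Lagrangian L = sqrt(1 + (y')^2) has no explicit y dependence, so ∂L/∂y = 0 and the Euler-Lagrange equation gives
    d/dx( y' / sqrt(1 + (y')^2) ) = 0  ⇒  y' / sqrt(1 + (y')^2) = const.
Hence y' is constant, so y(x) is affine.
Fitting the endpoints (-1, 0) and (4, 1):
    slope m = (1 − 0) / (4 − (-1)) = 1/5,
    intercept c = 0 − m·(-1) = 1/5.
Extremal: y(x) = (1/5) x + 1/5.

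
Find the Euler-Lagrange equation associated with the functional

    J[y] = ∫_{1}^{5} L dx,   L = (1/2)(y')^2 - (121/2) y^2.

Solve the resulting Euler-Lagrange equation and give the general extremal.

The Lagrangian is L = (1/2)(y')^2 - (121/2) y^2.
∂L/∂y = -121y.
∂L/∂y' = y'.
The Euler-Lagrange equation d/dx(∂L/∂y') − ∂L/∂y = 0 becomes:
    y'' + 121 y = 0
General solution: y(x) = A sin(11x) + B cos(11x), where A and B are arbitrary constants fixed by the endpoint conditions.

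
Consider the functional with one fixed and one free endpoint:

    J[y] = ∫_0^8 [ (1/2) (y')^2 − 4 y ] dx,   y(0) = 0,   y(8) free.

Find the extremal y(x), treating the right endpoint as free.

The Lagrangian L = (1/2) (y')^2 − 4 y gives
    ∂L/∂y = −4,   ∂L/∂y' = y'.
Euler-Lagrange: d/dx(y') − (−4) = 0, i.e. y'' + 4 = 0, so
    y(x) = −(4/2) x^2 + C1 x + C2.
Fixed left endpoint y(0) = 0 ⇒ C2 = 0.
The right endpoint x = 8 is free, so the natural (transversality) condition is ∂L/∂y' |_{x=8} = 0, i.e. y'(8) = 0.
Compute y'(x) = −4 x + C1, so y'(8) = −32 + C1 = 0 ⇒ C1 = 32.
Therefore the extremal is
    y(x) = −2 x^2 + 32 x.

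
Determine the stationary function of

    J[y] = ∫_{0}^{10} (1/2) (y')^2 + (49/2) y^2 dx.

The Lagrangian is L = (1/2) (y')^2 + (49/2) y^2.
Compute ∂L/∂y = 49y, ∂L/∂y' = y'.
The Euler-Lagrange equation d/dx(∂L/∂y') − ∂L/∂y = 0 reduces to
    y'' − 49 y = 0.
Its general solution is
    y(x) = A e^(7x) + B e^(−7x),
with A, B fixed by the endpoint conditions.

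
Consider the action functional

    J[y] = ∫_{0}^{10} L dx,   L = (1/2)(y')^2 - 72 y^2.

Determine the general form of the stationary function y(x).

The Lagrangian is L = (1/2)(y')^2 - 72 y^2.
∂L/∂y = -144y.
∂L/∂y' = y'.
The Euler-Lagrange equation d/dx(∂L/∂y') − ∂L/∂y = 0 becomes:
    y'' + 144 y = 0
General solution: y(x) = A sin(12x) + B cos(12x), where A and B are arbitrary constants fixed by the endpoint conditions.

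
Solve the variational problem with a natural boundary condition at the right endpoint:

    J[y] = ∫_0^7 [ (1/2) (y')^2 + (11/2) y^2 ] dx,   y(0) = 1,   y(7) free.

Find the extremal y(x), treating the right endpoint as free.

The Lagrangian L = (1/2) (y')^2 + (11/2) y^2 gives
    ∂L/∂y = 11 y,   ∂L/∂y' = y'.
Euler-Lagrange: y'' − 11 y = 0.
With k = sqrt(11), the general solution is
    y(x) = A cosh(sqrt(11) x) + B sinh(sqrt(11) x).
Fixed left endpoint y(0) = 1 ⇒ A = 1.
The right endpoint x = 7 is free, so the natural (transversality) condition is ∂L/∂y' |_{x=7} = 0, i.e. y'(7) = 0.
Compute y'(x) = A k sinh(k x) + B k cosh(k x), so
    y'(7) = A k sinh(k·7) + B k cosh(k·7) = 0
    ⇒ B = −A tanh(k·7) = − tanh(sqrt(11)·7).
Therefore the extremal is
    y(x) = cosh(sqrt(11) x) − tanh(sqrt(11)·7) sinh(sqrt(11) x).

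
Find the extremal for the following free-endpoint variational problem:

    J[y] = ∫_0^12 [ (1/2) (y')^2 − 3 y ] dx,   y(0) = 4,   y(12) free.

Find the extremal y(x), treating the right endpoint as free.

The Lagrangian L = (1/2) (y')^2 − 3 y gives
    ∂L/∂y = −3,   ∂L/∂y' = y'.
Euler-Lagrange: d/dx(y') − (−3) = 0, i.e. y'' + 3 = 0, so
    y(x) = −(3/2) x^2 + C1 x + C2.
Fixed left endpoint y(0) = 4 ⇒ C2 = 4.
The right endpoint x = 12 is free, so the natural (transversality) condition is ∂L/∂y' |_{x=12} = 0, i.e. y'(12) = 0.
Compute y'(x) = −3 x + C1, so y'(12) = −36 + C1 = 0 ⇒ C1 = 36.
Therefore the extremal is
    y(x) = −(3/2) x^2 + 36 x + 4.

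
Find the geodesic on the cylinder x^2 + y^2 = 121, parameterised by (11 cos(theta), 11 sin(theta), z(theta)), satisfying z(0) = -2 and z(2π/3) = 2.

Parameterise the cylinder of radius R = 11 as
    r(θ) = (11 cos θ, 11 sin θ, z(θ)).
The arc-length element is
    ds = sqrt(121 + (dz/dθ)^2) dθ,
so the Lagrangian is L = sqrt(121 + z'^2).
L depends on z' only, not on z or θ, so ∂L/∂z = 0 and
    ∂L/∂z' = z' / sqrt(121 + z'^2).
The Euler-Lagrange equation gives
    d/dθ( z' / sqrt(121 + z'^2) ) = 0,
so z' is constant. Integrating once:
    z(θ) = a θ + b,
a helix on the cylinder (a straight line when the cylinder is unrolled). The constants a, b are determined by the endpoint conditions.
With endpoint conditions z(0) = -2 and z(2π/3) = 2: from z(0) = b we get b = -2, and a·2π/3 + -2 = 2 gives a = 6/π, so
    z(θ) = (6/π) θ − 2.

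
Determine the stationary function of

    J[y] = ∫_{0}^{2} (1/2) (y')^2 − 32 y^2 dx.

The Lagrangian is L = (1/2) (y')^2 − 32 y^2.
Compute ∂L/∂y = -64y, ∂L/∂y' = y'.
The Euler-Lagrange equation d/dx(∂L/∂y') − ∂L/∂y = 0 reduces to
    y'' + 64 y = 0.
Its general solution is
    y(x) = A sin(8x) + B cos(8x),
with A, B fixed by the endpoint conditions.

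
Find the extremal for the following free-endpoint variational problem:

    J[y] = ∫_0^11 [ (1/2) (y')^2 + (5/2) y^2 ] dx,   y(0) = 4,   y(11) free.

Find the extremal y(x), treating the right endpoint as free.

The Lagrangian L = (1/2) (y')^2 + (5/2) y^2 gives
    ∂L/∂y = 5 y,   ∂L/∂y' = y'.
Euler-Lagrange: y'' − 5 y = 0.
With k = sqrt(5), the general solution is
    y(x) = A cosh(sqrt(5) x) + B sinh(sqrt(5) x).
Fixed left endpoint y(0) = 4 ⇒ A = 4.
The right endpoint x = 11 is free, so the natural (transversality) condition is ∂L/∂y' |_{x=11} = 0, i.e. y'(11) = 0.
Compute y'(x) = A k sinh(k x) + B k cosh(k x), so
    y'(11) = A k sinh(k·11) + B k cosh(k·11) = 0
    ⇒ B = −A tanh(k·11) = − 4 tanh(sqrt(5)·11).
Therefore the extremal is
    y(x) = 4 cosh(sqrt(5) x) − 4 tanh(sqrt(5)·11) sinh(sqrt(5) x).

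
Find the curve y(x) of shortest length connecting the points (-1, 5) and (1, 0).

Arc-length functional: J[y] = ∫ sqrt(1 + (y')^2) dx.
Lagrangian L = sqrt(1 + (y')^2) has no explicit y dependence, so ∂L/∂y = 0 and the Euler-Lagrange equation gives
    d/dx( y' / sqrt(1 + (y')^2) ) = 0  ⇒  y' / sqrt(1 + (y')^2) = const.
Hence y' is constant, so y(x) is affine.
Fitting the endpoints (-1, 5) and (1, 0):
    slope m = (0 − 5) / (1 − (-1)) = -5/2,
    intercept c = 5 − m·(-1) = 5/2.
Extremal: y(x) = (-5/2) x + 5/2.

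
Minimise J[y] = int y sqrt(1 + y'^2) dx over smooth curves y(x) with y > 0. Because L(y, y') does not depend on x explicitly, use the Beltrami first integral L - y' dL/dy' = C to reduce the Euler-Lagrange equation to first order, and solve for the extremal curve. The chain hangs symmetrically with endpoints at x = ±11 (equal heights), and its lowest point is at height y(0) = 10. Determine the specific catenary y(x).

The Lagrangian L(y, y') = y sqrt(1 + y'^2) has no explicit x dependence, so the Beltrami identity applies:
    L − y' ∂L/∂y' = C.
Compute ∂L/∂y' = y · y' / sqrt(1 + y'^2). Then
    L − y' ∂L/∂y'
    = y sqrt(1 + y'^2) − y · y'^2 / sqrt(1 + y'^2)
    = y (1 + y'^2 − y'^2) / sqrt(1 + y'^2)
    = y / sqrt(1 + y'^2) = C.
Squaring gives y^2 = C^2 (1 + y'^2), i.e.
    y'^2 = y^2 / C^2 − 1.
Separating variables,
    dy / sqrt(y^2 − C^2) = dx / C,
and integrating gives arccosh(y / C) = (x − a)/C, so
    y(x) = C cosh((x − a)/C),
the catenary. The constants C and a are fixed by the two endpoint conditions (and, for the hanging-chain problem, the length constraint selects C).
Now fit the given data. The endpoints x = ±11 are symmetric at equal height, so the catenary is even about its minimum: a = 0 and y(x) = C cosh(x/C). The lowest point is y(0) = C cosh(0) = C, and we are told y(0) = 10, so C = 10. Therefore
    y(x) = 10 cosh(x/10),
and at the endpoints
    y(±11) = 10 cosh(11/10).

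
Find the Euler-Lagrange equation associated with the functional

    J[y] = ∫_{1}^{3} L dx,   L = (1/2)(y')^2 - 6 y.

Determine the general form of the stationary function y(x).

The Lagrangian is L = (1/2)(y')^2 - 6 y.
∂L/∂y = -6.
∂L/∂y' = y'.
The Euler-Lagrange equation d/dx(∂L/∂y') − ∂L/∂y = 0 becomes:
    y'' + 6 = 0
General solution: y(x) = -3 x^2 + A x + B, where A and B are arbitrary constants fixed by the endpoint conditions.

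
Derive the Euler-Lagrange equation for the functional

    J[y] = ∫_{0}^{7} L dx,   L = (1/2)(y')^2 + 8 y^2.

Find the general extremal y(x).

The Lagrangian is L = (1/2)(y')^2 + 8 y^2.
∂L/∂y = 16y.
∂L/∂y' = y'.
The Euler-Lagrange equation d/dx(∂L/∂y') − ∂L/∂y = 0 becomes:
    y'' - 16 y = 0
General solution: y(x) = A e^(4x) + B e^(-4x), where A and B are arbitrary constants fixed by the endpoint conditions.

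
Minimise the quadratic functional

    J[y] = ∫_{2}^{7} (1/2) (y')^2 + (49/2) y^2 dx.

The Lagrangian is L = (1/2) (y')^2 + (49/2) y^2.
Compute ∂L/∂y = 49y, ∂L/∂y' = y'.
The Euler-Lagrange equation d/dx(∂L/∂y') − ∂L/∂y = 0 reduces to
    y'' − 49 y = 0.
Its general solution is
    y(x) = A e^(7x) + B e^(−7x),
with A, B fixed by the endpoint conditions.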